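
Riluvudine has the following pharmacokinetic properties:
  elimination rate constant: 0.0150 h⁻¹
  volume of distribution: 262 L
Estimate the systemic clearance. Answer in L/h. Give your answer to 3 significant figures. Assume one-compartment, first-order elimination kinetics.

3.93 L/h

CL = k × Vd = 0.0150 × 262 = 3.930 L/h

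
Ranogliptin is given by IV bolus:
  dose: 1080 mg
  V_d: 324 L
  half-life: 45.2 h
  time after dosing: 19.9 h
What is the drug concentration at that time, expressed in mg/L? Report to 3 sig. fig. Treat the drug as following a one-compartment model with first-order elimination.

C₀ = Dose / Vd = 1080 / 324 = 3.333 mg/L
k = ln2 / t½ = 0.693147 / 45.2 = 0.01534 h⁻¹
C = C₀ · e^(−k·t) = 3.333 × e^(−0.01534 × 19.9)
  = 3.333 × 0.7369 = 2.456 mg/L

2.46 mg/L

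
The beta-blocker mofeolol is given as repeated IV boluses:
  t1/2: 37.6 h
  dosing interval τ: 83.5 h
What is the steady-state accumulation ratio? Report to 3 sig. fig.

1.27

k = ln2 / t½ = 0.693147 / 37.6 = 0.01843 h⁻¹
e^(−kτ) = e^(−0.01843 × 83.5) = 0.2146
Accumulation ratio R = 1 / (1 − e^(−kτ)) = 1 / (1 − 0.2146) = 1.273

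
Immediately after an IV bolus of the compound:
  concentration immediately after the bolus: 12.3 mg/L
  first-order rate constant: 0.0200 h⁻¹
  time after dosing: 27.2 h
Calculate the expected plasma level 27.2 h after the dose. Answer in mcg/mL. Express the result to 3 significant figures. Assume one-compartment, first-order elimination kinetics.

7.14 mcg/mL

C = C₀ · e^(−k·t) = 12.30 × e^(−0.02000 × 27.2)
  = 12.30 × 0.5804 = 7.139 mg/L
(7.139 mg/L = 7.139 mcg/mL)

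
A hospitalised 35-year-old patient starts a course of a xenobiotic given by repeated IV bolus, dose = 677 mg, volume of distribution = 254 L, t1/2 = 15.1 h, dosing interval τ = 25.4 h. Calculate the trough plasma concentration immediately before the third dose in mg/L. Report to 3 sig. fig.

1.09 mg/L

C₀ per dose = Dose / Vd = 677 / 254 = 2.665 mg/L
k = ln2 / t½ = 0.693147 / 15.1 = 0.04590 h⁻¹
Fraction remaining after one interval: r = e^(−kτ) = e^(−0.04590 × 25.4) = 0.3117
Before dose 3, 2 doses have been given (aged 1τ, 2τ).
C_trough = C₀ × (r + r²) = 2.665 × (0.3117 + 0.09716) = 1.090 mg/L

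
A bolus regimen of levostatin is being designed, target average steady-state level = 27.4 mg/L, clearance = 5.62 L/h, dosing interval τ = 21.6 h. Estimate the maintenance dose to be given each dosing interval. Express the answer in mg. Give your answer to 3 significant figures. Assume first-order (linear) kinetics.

3330 mg

At steady state, Dose/τ = Css × CL.
Dose = Css × CL × τ = 27.4 × 5.620 × 21.6 = 3326 mg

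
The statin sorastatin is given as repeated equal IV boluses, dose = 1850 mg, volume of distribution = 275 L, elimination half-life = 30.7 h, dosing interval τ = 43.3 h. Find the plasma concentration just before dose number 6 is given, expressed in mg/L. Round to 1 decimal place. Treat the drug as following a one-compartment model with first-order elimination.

C₀ per dose = Dose / Vd = 1850 / 275 = 6.727 mg/L
k = ln2 / t½ = 0.693147 / 30.7 = 0.02258 h⁻¹
Fraction remaining after one interval: r = e^(−kτ) = e^(−0.02258 × 43.3) = 0.3762
Before dose 6, 5 doses have been given (aged 1τ, 2τ, 3τ, 4τ, 5τ).
C_trough = C₀ × (r + r² + … + r^5) = C₀ × r(1−r^5)/(1−r)
        = 6.727 × 0.3762 × (1 − 0.007535) / (1 − 0.3762) = 4.026 mg/L

4.0 mg/L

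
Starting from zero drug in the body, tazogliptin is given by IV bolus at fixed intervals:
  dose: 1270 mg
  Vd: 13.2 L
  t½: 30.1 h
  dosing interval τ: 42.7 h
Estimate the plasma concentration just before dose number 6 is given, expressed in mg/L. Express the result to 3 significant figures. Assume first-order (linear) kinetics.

57.1 mg/L

C₀ per dose = Dose / Vd = 1270 / 13.2 = 96.21 mg/L
k = ln2 / t½ = 0.693147 / 30.1 = 0.02303 h⁻¹
Fraction remaining after one interval: r = e^(−kτ) = e^(−0.02303 × 42.7) = 0.3740
Before dose 6, 5 doses have been given (aged 1τ, 2τ, 3τ, 4τ, 5τ).
C_trough = C₀ × (r + r² + … + r^5) = C₀ × r(1−r^5)/(1−r)
        = 96.21 × 0.3740 × (1 − 0.007317) / (1 − 0.3740) = 57.06 mg/L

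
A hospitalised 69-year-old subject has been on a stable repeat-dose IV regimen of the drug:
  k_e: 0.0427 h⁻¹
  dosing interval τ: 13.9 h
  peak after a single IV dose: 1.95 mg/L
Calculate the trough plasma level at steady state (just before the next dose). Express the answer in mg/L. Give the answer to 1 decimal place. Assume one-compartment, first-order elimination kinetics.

2.4 mg/L

e^(−kτ) = e^(−0.04270 × 13.9) = 0.5524
Accumulation ratio R = 1 / (1 − e^(−kτ)) = 1 / (1 − 0.5524) = 2.234
Steady-state trough = C₀ × R × e^(−kτ) = 1.95 × 2.234 × 0.5524 = 2.406 mg/L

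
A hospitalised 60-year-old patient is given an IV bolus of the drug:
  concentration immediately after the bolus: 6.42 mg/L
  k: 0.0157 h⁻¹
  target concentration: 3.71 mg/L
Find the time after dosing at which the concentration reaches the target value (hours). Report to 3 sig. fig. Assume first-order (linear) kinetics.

t = ln(C₀ / C) / k = ln(6.420 / 3.71) / 0.01570
  = ln(1.730) / 0.01570 = 0.5481 / 0.01570 = 34.91 h

34.9 h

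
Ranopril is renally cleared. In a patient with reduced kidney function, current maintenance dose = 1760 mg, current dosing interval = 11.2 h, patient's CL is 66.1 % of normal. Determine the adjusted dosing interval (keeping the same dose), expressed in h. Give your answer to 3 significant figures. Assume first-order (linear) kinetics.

16.9 h

To keep the same average steady-state level, dosing rate must scale with clearance.
CL ratio = 66.1 / 100 = 0.6610
New interval (same dose) = 11.2 / 0.6610 = 16.94 h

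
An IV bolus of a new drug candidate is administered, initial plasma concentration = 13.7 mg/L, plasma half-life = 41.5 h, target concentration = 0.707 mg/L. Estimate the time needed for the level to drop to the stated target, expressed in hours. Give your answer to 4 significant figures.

177.5 h

k = ln2 / t½ = 0.693147 / 41.5 = 0.01670 h⁻¹
t = ln(C₀ / C) / k = ln(13.70 / 0.707) / 0.01670
  = ln(19.38) / 0.01670 = 2.964 / 0.01670 = 177.5 h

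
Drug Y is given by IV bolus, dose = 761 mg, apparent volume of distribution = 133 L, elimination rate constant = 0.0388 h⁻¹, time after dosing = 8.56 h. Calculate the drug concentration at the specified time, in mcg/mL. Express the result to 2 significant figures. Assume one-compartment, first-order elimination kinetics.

C₀ = Dose / Vd = 761.0 / 133 = 5.722 mg/L
C = C₀ · e^(−k·t) = 5.722 × e^(−0.03880 × 8.56)
  = 5.722 × 0.7174 = 4.105 mg/L
(4.105 mg/L = 4.105 mcg/mL)

4.1 mcg/mL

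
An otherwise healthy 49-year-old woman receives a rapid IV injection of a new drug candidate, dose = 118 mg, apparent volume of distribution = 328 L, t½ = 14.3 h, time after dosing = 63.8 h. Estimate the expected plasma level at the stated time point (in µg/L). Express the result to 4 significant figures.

C₀ = Dose / Vd = 118.0 / 328 = 0.3598 mg/L
k = ln2 / t½ = 0.693147 / 14.3 = 0.04847 h⁻¹
C = C₀ · e^(−k·t) = 0.3598 × e^(−0.04847 × 63.8)
  = 0.3598 × 0.04539 = 0.01633 mg/L
Convert: 0.01633 mg/L × 1000 = 16.33 µg/L

16.33 µg/L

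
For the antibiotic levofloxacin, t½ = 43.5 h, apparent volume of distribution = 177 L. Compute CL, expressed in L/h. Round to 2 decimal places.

k = ln2 / t½ = 0.693147 / 43.5 = 0.01593 h⁻¹
CL = k × Vd = 0.01593 × 177 = 2.820 L/h

2.82 L/h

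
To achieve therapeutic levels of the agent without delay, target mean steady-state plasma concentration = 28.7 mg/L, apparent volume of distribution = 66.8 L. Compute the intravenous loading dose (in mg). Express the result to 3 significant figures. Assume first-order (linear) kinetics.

1920 mg

LD = Css × Vd = 28.7 × 66.8 = 1917 mg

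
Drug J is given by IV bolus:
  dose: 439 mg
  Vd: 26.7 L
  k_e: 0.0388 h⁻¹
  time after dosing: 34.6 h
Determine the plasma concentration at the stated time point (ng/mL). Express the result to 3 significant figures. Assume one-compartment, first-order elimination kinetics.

C₀ = Dose / Vd = 439.0 / 26.7 = 16.44 mg/L
C = C₀ · e^(−k·t) = 16.44 × e^(−0.03880 × 34.6)
  = 16.44 × 0.2612 = 4.294 mg/L
Convert: 4.294 mg/L × 1000 = 4294 ng/mL

4290 ng/mL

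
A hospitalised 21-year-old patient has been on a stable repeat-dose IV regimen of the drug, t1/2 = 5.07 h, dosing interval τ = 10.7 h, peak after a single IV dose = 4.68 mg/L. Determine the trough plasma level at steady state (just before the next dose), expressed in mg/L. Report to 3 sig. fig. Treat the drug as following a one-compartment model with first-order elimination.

k = ln2 / t½ = 0.693147 / 5.07 = 0.1367 h⁻¹
e^(−kτ) = e^(−0.1367 × 10.7) = 0.2316
Accumulation ratio R = 1 / (1 − e^(−kτ)) = 1 / (1 − 0.2316) = 1.301
Steady-state trough = C₀ × R × e^(−kτ) = 4.68 × 1.301 × 0.2316 = 1.410 mg/L

1.41 mg/L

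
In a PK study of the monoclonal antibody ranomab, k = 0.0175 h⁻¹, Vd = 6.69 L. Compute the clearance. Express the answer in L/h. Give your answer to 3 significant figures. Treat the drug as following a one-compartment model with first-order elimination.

0.117 L/h

CL = k × Vd = 0.0175 × 6.69 = 0.1171 L/h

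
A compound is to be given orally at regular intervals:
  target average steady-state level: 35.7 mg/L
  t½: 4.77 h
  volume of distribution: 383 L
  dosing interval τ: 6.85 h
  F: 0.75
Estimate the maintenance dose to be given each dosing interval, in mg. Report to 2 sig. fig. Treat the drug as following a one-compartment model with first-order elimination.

k = ln2 / t½ = 0.693147 / 4.77 = 0.1453 h⁻¹
CL = k × Vd = 0.1453 × 383 = 55.65 L/h
At steady state, F × (Dose/τ) = Css × CL.
Dose = Css × CL × τ / F = 35.7 × 55.65 × 6.85 / 0.75 = 18150 mg

18000 mg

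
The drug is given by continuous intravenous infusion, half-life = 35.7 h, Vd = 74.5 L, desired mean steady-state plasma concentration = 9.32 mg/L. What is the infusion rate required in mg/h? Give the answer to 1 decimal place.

13.5 mg/h

k = ln2 / t½ = 0.693147 / 35.7 = 0.01942 h⁻¹
CL = k × Vd = 0.01942 × 74.5 = 1.447 L/h
At steady state, infusion rate R₀ = Css × CL = 9.32 × 1.447 = 13.49 mg/h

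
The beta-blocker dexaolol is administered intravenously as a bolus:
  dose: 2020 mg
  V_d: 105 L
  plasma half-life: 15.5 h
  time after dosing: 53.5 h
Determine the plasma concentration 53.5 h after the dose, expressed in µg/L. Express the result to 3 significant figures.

1760 µg/L

C₀ = Dose / Vd = 2020 / 105 = 19.24 mg/L
k = ln2 / t½ = 0.693147 / 15.5 = 0.04472 h⁻¹
C = C₀ · e^(−k·t) = 19.24 × e^(−0.04472 × 53.5)
  = 19.24 × 0.09140 = 1.759 mg/L
Convert: 1.759 mg/L × 1000 = 1759 µg/L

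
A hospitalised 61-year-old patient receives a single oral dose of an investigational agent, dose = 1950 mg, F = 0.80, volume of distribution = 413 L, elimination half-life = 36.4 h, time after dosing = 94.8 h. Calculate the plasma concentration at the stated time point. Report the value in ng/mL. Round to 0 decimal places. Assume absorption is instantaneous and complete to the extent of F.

621 ng/mL

Amount reaching circulation = F × Dose = 0.80 × 1950 = 1560 mg
C₀ = F·Dose / Vd = 1560 / 413 = 3.777 mg/L
k = ln2 / t½ = 0.693147 / 36.4 = 0.01904 h⁻¹
C = C₀ · e^(−k·t) = 3.777 × e^(−0.01904 × 94.8)
  = 3.777 × 0.1645 = 0.6213 mg/L
Convert: 0.6213 mg/L × 1000 = 621.3 ng/mL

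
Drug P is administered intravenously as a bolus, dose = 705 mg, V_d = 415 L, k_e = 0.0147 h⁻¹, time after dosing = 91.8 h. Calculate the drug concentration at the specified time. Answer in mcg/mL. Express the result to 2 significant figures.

0.44 mcg/mL

C₀ = Dose / Vd = 705.0 / 415 = 1.699 mg/L
C = C₀ · e^(−k·t) = 1.699 × e^(−0.01470 × 91.8)
  = 1.699 × 0.2594 = 0.4407 mg/L
(0.4407 mg/L = 0.4407 mcg/mL)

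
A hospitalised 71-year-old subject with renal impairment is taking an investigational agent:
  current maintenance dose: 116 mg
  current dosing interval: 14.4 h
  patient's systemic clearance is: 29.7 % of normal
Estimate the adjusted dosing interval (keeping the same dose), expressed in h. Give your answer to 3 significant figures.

48.5 h

To keep the same average steady-state level, dosing rate must scale with clearance.
CL ratio = 29.7 / 100 = 0.2970
New interval (same dose) = 14.4 / 0.2970 = 48.48 h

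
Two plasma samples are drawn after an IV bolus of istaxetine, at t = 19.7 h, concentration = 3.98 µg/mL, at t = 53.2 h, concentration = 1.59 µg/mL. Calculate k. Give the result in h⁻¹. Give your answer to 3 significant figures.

k = ln(C₁/C₂) / (t₂ − t₁) = ln(3.98/1.59) / (53.2 − 19.7)
  = 0.9175 / 33.50 = 0.02739 h⁻¹

0.0274 h⁻¹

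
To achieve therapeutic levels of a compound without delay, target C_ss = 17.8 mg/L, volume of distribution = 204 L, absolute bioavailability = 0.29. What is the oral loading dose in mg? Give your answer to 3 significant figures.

LD = Css × Vd / F = 17.8 × 204 / 0.29 = 12520 mg

12500 mg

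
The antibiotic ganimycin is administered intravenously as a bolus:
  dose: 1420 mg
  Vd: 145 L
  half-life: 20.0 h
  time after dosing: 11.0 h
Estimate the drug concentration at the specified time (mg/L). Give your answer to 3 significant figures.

6.69 mg/L

C₀ = Dose / Vd = 1420 / 145 = 9.793 mg/L
k = ln2 / t½ = 0.693147 / 20.0 = 0.03466 h⁻¹
C = C₀ · e^(−k·t) = 9.793 × e^(−0.03466 × 11.0)
  = 9.793 × 0.6830 = 6.689 mg/L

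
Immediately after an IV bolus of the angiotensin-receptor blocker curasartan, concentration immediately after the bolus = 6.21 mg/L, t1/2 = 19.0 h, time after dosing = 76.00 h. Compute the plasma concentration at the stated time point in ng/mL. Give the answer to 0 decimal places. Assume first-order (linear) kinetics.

k = ln2 / t½ = 0.693147 / 19.0 = 0.03648 h⁻¹
t / t½ = 76.00 / 19.0 = 4 half-lives
C = C₀ × (1/2)^4 = 6.210 × 0.06250 = 0.3881 mg/L
Convert: 0.3881 mg/L × 1000 = 388.1 ng/mL

388 ng/mL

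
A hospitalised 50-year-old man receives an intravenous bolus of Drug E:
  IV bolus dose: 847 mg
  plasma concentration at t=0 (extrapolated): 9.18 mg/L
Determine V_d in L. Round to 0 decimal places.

92 L

Vd = Dose / C₀ = 847.0 / 9.18 = 92.27 L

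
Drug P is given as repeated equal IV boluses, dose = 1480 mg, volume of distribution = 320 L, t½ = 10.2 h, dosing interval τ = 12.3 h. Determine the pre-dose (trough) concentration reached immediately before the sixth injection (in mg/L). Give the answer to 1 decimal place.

3.5 mg/L

C₀ per dose = Dose / Vd = 1480 / 320 = 4.625 mg/L
k = ln2 / t½ = 0.693147 / 10.2 = 0.06796 h⁻¹
Fraction remaining after one interval: r = e^(−kτ) = e^(−0.06796 × 12.3) = 0.4335
Before dose 6, 5 doses have been given (aged 1τ, 2τ, 3τ, 4τ, 5τ).
C_trough = C₀ × (r + r² + … + r^5) = C₀ × r(1−r^5)/(1−r)
        = 4.625 × 0.4335 × (1 − 0.01531) / (1 − 0.4335) = 3.485 mg/L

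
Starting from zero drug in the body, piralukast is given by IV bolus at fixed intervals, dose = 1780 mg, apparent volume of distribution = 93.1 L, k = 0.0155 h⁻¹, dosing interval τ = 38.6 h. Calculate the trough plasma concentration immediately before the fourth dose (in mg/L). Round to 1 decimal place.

C₀ per dose = Dose / Vd = 1780 / 93.1 = 19.12 mg/L
Fraction remaining after one interval: r = e^(−kτ) = e^(−0.01550 × 38.6) = 0.5497
Before dose 4, 3 doses have been given (aged 1τ, 2τ, 3τ).
C_trough = C₀ × (r + r² + … + r^3) = C₀ × r(1−r^3)/(1−r)
        = 19.12 × 0.5497 × (1 − 0.1661) / (1 − 0.5497) = 19.46 mg/L

19.5 mg/L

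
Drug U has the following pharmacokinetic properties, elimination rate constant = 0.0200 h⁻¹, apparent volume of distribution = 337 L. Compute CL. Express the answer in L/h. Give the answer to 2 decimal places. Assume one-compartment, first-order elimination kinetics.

CL = k × Vd = 0.0200 × 337 = 6.740 L/h

6.74 L/h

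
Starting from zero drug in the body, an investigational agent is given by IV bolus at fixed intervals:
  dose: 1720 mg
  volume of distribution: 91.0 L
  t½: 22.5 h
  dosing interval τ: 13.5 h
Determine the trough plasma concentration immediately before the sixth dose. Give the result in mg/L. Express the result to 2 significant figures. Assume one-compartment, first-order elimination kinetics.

C₀ per dose = Dose / Vd = 1720 / 91.0 = 18.90 mg/L
k = ln2 / t½ = 0.693147 / 22.5 = 0.03081 h⁻¹
Fraction remaining after one interval: r = e^(−kτ) = e^(−0.03081 × 13.5) = 0.6597
Before dose 6, 5 doses have been given (aged 1τ, 2τ, 3τ, 4τ, 5τ).
C_trough = C₀ × (r + r² + … + r^5) = C₀ × r(1−r^5)/(1−r)
        = 18.90 × 0.6597 × (1 − 0.1249) / (1 − 0.6597) = 32.06 mg/L

32 mg/L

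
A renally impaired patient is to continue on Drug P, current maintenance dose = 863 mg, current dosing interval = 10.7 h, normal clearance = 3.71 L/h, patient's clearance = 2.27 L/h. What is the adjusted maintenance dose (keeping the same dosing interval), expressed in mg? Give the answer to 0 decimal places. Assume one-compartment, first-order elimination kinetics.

528 mg

To keep the same average steady-state level, dosing rate must scale with clearance.
CL ratio = 2.27 / 3.71 = 0.6119
New dose (same interval) = 863 × 0.6119 = 528.1 mg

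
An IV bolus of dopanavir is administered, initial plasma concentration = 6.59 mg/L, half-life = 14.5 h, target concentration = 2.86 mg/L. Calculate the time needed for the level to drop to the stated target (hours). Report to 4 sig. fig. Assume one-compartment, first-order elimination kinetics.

17.46 h

k = ln2 / t½ = 0.693147 / 14.5 = 0.04780 h⁻¹
t = ln(C₀ / C) / k = ln(6.590 / 2.86) / 0.04780
  = ln(2.304) / 0.04780 = 0.8346 / 0.04780 = 17.46 h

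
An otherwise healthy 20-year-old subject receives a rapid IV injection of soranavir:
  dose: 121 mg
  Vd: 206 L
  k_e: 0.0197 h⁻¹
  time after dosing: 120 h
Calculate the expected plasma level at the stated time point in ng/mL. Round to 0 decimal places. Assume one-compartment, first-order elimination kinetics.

C₀ = Dose / Vd = 121.0 / 206 = 0.5874 mg/L
C = C₀ · e^(−k·t) = 0.5874 × e^(−0.01970 × 120)
  = 0.5874 × 0.09404 = 0.05524 mg/L
Convert: 0.05524 mg/L × 1000 = 55.24 ng/mL

55 ng/mL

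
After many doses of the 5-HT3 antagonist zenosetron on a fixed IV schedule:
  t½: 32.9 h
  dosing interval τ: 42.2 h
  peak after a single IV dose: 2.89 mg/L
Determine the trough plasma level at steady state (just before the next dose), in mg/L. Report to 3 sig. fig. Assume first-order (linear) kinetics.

k = ln2 / t½ = 0.693147 / 32.9 = 0.02107 h⁻¹
e^(−kτ) = e^(−0.02107 × 42.2) = 0.4110
Accumulation ratio R = 1 / (1 − e^(−kτ)) = 1 / (1 − 0.4110) = 1.698
Steady-state trough = C₀ × R × e^(−kτ) = 2.89 × 1.698 × 0.4110 = 2.017 mg/L

2.02 mg/L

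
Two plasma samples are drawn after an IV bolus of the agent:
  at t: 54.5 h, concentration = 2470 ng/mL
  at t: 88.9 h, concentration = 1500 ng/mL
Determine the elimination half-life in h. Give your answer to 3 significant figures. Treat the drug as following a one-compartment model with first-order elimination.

k = ln(C₁/C₂) / (t₂ − t₁) = ln(2470/1500) / (88.9 − 54.5)
  = 0.4988 / 34.40 = 0.01450 h⁻¹
t½ = ln2 / k = 0.693147 / 0.01450 = 47.80 h

47.8 h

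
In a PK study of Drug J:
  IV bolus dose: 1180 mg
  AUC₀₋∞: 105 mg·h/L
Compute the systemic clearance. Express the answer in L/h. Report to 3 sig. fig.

11.2 L/h

CL = Dose / AUC = 1180 / 105 = 11.24 L/h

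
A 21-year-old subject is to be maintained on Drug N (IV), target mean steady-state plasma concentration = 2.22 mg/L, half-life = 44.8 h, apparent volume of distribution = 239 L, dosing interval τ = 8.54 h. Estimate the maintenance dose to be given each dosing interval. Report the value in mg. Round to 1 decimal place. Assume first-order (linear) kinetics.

70.1 mg

k = ln2 / t½ = 0.693147 / 44.8 = 0.01547 h⁻¹
CL = k × Vd = 0.01547 × 239 = 3.697 L/h
At steady state, Dose/τ = Css × CL.
Dose = Css × CL × τ = 2.22 × 3.697 × 8.54 = 70.09 mg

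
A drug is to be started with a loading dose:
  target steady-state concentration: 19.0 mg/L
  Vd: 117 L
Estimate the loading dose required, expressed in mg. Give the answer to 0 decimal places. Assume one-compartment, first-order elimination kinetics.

LD = Css × Vd = 19.0 × 117 = 2223 mg

2223 mg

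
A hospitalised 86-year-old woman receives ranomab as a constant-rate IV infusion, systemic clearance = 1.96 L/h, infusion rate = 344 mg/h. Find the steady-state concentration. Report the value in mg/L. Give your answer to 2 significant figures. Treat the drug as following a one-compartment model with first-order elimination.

180 mg/L

At steady state Css = R₀ / CL = 344 / 1.960 = 175.5 mg/L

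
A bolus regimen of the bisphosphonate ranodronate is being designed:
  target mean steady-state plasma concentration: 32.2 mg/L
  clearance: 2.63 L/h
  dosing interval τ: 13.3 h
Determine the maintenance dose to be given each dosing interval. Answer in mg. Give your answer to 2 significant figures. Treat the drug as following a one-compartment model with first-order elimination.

At steady state, Dose/τ = Css × CL.
Dose = Css × CL × τ = 32.2 × 2.630 × 13.3 = 1126 mg

1100 mg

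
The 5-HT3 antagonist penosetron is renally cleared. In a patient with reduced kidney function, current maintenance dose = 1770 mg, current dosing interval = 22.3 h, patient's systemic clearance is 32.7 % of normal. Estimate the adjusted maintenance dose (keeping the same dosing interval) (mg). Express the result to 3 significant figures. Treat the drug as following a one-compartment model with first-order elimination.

579 mg

To keep the same average steady-state level, dosing rate must scale with clearance.
CL ratio = 32.7 / 100 = 0.3270
New dose (same interval) = 1770 × 0.3270 = 578.8 mg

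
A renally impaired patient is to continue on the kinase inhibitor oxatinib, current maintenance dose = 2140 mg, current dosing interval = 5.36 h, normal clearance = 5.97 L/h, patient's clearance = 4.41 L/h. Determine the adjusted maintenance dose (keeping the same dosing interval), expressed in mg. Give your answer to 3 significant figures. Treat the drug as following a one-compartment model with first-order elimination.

To keep the same average steady-state level, dosing rate must scale with clearance.
CL ratio = 4.41 / 5.97 = 0.7387
New dose (same interval) = 2140 × 0.7387 = 1581 mg

1580 mg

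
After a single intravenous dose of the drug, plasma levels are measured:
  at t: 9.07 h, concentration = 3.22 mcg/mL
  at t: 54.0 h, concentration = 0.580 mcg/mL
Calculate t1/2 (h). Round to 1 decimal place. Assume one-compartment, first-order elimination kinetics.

k = ln(C₁/C₂) / (t₂ − t₁) = ln(3.22/0.580) / (54.0 − 9.07)
  = 1.714 / 44.93 = 0.03815 h⁻¹
t½ = ln2 / k = 0.693147 / 0.03815 = 18.17 h

18.2 h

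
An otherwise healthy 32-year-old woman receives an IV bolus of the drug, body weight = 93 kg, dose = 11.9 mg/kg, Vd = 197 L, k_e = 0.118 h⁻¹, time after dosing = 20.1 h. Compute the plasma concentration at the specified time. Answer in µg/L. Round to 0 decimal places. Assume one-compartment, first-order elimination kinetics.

524 µg/L

Total dose = 11.9 × 93 = 1107 mg
C₀ = Dose / Vd = 1107 / 197 = 5.619 mg/L
C = C₀ · e^(−k·t) = 5.619 × e^(−0.1180 × 20.1)
  = 5.619 × 0.09331 = 0.5243 mg/L
Convert: 0.5243 mg/L × 1000 = 524.3 µg/L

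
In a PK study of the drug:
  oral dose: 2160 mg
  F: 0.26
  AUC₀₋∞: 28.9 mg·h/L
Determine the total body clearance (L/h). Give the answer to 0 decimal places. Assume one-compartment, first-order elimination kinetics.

CL = F·Dose / AUC = 0.26 × 2160 / 28.9 = 19.43 L/h

19 L/h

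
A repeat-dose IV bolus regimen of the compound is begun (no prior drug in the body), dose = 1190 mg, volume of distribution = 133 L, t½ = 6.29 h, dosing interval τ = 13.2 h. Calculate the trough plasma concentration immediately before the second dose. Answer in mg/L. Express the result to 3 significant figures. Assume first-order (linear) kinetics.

2.09 mg/L

C₀ per dose = Dose / Vd = 1190 / 133 = 8.947 mg/L
k = ln2 / t½ = 0.693147 / 6.29 = 0.1102 h⁻¹
Fraction remaining after one interval: r = e^(−kτ) = e^(−0.1102 × 13.2) = 0.2335
Before dose 2, 1 dose has been given (aged 1τ).
C_trough = C₀ × r = 8.947 × 0.2335 = 2.089 mg/L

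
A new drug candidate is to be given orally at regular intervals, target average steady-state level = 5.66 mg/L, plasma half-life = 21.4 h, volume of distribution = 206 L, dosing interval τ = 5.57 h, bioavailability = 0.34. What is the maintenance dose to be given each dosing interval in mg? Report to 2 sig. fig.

620 mg

k = ln2 / t½ = 0.693147 / 21.4 = 0.03239 h⁻¹
CL = k × Vd = 0.03239 × 206 = 6.672 L/h
At steady state, F × (Dose/τ) = Css × CL.
Dose = Css × CL × τ / F = 5.66 × 6.672 × 5.57 / 0.34 = 618.7 mg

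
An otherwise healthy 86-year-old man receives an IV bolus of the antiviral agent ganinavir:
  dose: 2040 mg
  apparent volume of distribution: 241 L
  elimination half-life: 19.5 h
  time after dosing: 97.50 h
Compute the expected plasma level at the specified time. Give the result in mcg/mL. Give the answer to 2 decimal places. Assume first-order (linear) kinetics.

0.26 mcg/mL

C₀ = Dose / Vd = 2040 / 241 = 8.465 mg/L
k = ln2 / t½ = 0.693147 / 19.5 = 0.03555 h⁻¹
t / t½ = 97.50 / 19.5 = 5 half-lives
C = C₀ × (1/2)^5 = 8.465 × 0.03125 = 0.2645 mg/L
(0.2645 mg/L = 0.2645 mcg/mL)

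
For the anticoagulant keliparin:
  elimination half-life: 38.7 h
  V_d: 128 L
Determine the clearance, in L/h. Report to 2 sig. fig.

2.3 L/h

k = ln2 / t½ = 0.693147 / 38.7 = 0.01791 h⁻¹
CL = k × Vd = 0.01791 × 128 = 2.292 L/h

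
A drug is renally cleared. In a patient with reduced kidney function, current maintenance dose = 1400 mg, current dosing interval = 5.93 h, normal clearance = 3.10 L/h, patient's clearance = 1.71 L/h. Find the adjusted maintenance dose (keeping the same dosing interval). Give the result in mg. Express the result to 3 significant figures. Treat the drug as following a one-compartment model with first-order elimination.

772 mg

To keep the same average steady-state level, dosing rate must scale with clearance.
CL ratio = 1.71 / 3.10 = 0.5516
New dose (same interval) = 1400 × 0.5516 = 772.2 mg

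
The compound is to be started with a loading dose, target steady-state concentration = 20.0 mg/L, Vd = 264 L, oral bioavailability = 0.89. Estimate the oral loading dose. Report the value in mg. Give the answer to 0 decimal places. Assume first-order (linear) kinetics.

LD = Css × Vd / F = 20.0 × 264 / 0.89 = 5933 mg

5933 mg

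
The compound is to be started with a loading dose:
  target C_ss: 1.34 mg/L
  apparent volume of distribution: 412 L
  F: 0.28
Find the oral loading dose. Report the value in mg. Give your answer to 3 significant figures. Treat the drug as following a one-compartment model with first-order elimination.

LD = Css × Vd / F = 1.34 × 412 / 0.28 = 1972 mg

1970 mg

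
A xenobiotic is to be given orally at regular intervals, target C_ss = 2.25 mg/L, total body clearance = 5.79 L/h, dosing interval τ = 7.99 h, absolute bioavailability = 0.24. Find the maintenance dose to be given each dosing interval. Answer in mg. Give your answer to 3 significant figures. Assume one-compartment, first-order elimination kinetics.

434 mg

At steady state, F × (Dose/τ) = Css × CL.
Dose = Css × CL × τ / F = 2.25 × 5.790 × 7.99 / 0.24 = 433.7 mg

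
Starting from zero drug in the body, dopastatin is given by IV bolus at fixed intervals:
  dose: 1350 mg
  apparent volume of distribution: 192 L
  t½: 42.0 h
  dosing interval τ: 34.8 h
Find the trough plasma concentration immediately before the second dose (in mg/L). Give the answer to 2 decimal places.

C₀ per dose = Dose / Vd = 1350 / 192 = 7.031 mg/L
k = ln2 / t½ = 0.693147 / 42.0 = 0.01650 h⁻¹
Fraction remaining after one interval: r = e^(−kτ) = e^(−0.01650 × 34.8) = 0.5632
Before dose 2, 1 dose has been given (aged 1τ).
C_trough = C₀ × r = 7.031 × 0.5632 = 3.960 mg/L

3.96 mg/L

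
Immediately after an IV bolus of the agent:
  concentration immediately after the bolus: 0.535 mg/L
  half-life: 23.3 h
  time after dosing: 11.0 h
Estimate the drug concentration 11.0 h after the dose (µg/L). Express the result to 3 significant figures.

k = ln2 / t½ = 0.693147 / 23.3 = 0.02975 h⁻¹
C = C₀ · e^(−k·t) = 0.5350 × e^(−0.02975 × 11.0)
  = 0.5350 × 0.7209 = 0.3857 mg/L
Convert: 0.3857 mg/L × 1000 = 385.7 µg/L

386 µg/L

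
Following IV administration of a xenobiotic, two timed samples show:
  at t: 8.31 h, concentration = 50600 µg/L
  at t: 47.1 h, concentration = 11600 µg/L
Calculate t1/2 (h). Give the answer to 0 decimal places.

18 h

k = ln(C₁/C₂) / (t₂ − t₁) = ln(50600/11600) / (47.1 − 8.31)
  = 1.473 / 38.79 = 0.03797 h⁻¹
t½ = ln2 / k = 0.693147 / 0.03797 = 18.26 h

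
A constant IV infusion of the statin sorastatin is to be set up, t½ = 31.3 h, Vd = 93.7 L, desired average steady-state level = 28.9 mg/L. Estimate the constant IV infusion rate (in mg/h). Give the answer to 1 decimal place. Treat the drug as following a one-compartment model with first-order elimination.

k = ln2 / t½ = 0.693147 / 31.3 = 0.02215 h⁻¹
CL = k × Vd = 0.02215 × 93.7 = 2.075 L/h
At steady state, infusion rate R₀ = Css × CL = 28.9 × 2.075 = 59.97 mg/h

60.0 mg/h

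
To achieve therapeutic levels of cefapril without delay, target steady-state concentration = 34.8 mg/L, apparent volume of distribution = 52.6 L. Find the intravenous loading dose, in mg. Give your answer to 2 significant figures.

1800 mg

LD = Css × Vd = 34.8 × 52.6 = 1830 mg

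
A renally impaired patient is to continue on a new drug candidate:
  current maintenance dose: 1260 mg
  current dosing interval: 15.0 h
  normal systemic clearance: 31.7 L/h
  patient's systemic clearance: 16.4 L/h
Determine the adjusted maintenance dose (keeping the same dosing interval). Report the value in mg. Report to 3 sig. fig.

652 mg

To keep the same average steady-state level, dosing rate must scale with clearance.
CL ratio = 16.4 / 31.7 = 0.5174
New dose (same interval) = 1260 × 0.5174 = 651.9 mg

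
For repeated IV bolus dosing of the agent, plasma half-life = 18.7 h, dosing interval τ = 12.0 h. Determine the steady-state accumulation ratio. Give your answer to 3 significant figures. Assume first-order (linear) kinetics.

2.79

k = ln2 / t½ = 0.693147 / 18.7 = 0.03707 h⁻¹
e^(−kτ) = e^(−0.03707 × 12.0) = 0.6409
Accumulation ratio R = 1 / (1 − e^(−kτ)) = 1 / (1 − 0.6409) = 2.785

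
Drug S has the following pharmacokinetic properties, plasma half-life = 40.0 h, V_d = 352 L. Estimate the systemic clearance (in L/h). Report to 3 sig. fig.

6.10 L/h

k = ln2 / t½ = 0.693147 / 40.0 = 0.01733 h⁻¹
CL = k × Vd = 0.01733 × 352 = 6.100 L/h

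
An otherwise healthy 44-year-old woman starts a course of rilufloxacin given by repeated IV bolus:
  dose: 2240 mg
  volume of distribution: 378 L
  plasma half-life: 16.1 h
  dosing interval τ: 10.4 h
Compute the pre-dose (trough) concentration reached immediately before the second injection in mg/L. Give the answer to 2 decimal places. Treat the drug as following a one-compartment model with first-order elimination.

3.79 mg/L

C₀ per dose = Dose / Vd = 2240 / 378 = 5.926 mg/L
k = ln2 / t½ = 0.693147 / 16.1 = 0.04305 h⁻¹
Fraction remaining after one interval: r = e^(−kτ) = e^(−0.04305 × 10.4) = 0.6391
Before dose 2, 1 dose has been given (aged 1τ).
C_trough = C₀ × r = 5.926 × 0.6391 = 3.787 mg/L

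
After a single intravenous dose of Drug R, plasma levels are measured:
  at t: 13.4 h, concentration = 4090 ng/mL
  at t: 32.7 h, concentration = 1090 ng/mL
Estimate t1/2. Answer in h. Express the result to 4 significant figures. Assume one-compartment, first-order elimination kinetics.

k = ln(C₁/C₂) / (t₂ − t₁) = ln(4090/1090) / (32.7 − 13.4)
  = 1.322 / 19.30 = 0.06850 h⁻¹
t½ = ln2 / k = 0.693147 / 0.06850 = 10.12 h

10.12 h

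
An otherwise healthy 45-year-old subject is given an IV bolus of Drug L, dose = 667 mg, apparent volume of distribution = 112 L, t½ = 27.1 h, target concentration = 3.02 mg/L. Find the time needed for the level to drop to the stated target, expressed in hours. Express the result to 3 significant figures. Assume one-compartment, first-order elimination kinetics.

C₀ = Dose / Vd = 667.0 / 112 = 5.955 mg/L
k = ln2 / t½ = 0.693147 / 27.1 = 0.02558 h⁻¹
t = ln(C₀ / C) / k = ln(5.955 / 3.02) / 0.02558
  = ln(1.972) / 0.02558 = 0.6790 / 0.02558 = 26.54 h

26.5 h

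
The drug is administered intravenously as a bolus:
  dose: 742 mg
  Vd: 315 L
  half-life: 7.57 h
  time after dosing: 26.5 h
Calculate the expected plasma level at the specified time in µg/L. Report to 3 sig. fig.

208 µg/L

C₀ = Dose / Vd = 742.0 / 315 = 2.356 mg/L
k = ln2 / t½ = 0.693147 / 7.57 = 0.09156 h⁻¹
C = C₀ · e^(−k·t) = 2.356 × e^(−0.09156 × 26.5)
  = 2.356 × 0.08836 = 0.2082 mg/L
Convert: 0.2082 mg/L × 1000 = 208.2 µg/L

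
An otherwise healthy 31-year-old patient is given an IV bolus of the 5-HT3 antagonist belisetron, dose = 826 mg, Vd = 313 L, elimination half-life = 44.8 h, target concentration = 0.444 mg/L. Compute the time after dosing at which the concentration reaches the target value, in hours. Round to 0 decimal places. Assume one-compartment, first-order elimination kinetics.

C₀ = Dose / Vd = 826.0 / 313 = 2.639 mg/L
k = ln2 / t½ = 0.693147 / 44.8 = 0.01547 h⁻¹
t = ln(C₀ / C) / k = ln(2.639 / 0.444) / 0.01547
  = ln(5.944) / 0.01547 = 1.782 / 0.01547 = 115.2 h

115 h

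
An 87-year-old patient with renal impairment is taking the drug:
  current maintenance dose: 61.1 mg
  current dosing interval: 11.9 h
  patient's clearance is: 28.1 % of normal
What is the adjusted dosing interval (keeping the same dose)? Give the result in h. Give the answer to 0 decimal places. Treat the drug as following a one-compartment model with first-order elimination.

42 h

To keep the same average steady-state level, dosing rate must scale with clearance.
CL ratio = 28.1 / 100 = 0.2810
New interval (same dose) = 11.9 / 0.2810 = 42.35 h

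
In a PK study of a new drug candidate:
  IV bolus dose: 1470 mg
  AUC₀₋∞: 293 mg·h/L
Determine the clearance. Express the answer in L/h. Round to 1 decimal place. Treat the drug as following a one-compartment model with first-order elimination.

CL = Dose / AUC = 1470 / 293 = 5.017 L/h

5.0 L/h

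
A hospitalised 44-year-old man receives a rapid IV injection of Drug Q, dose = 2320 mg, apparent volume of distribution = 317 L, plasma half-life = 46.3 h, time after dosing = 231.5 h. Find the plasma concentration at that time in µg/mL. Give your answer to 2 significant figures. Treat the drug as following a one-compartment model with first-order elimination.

0.23 µg/mL

C₀ = Dose / Vd = 2320 / 317 = 7.319 mg/L
k = ln2 / t½ = 0.693147 / 46.3 = 0.01497 h⁻¹
t / t½ = 231.5 / 46.3 = 5 half-lives
C = C₀ × (1/2)^5 = 7.319 × 0.03125 = 0.2287 mg/L
(0.2287 mg/L = 0.2287 µg/mL)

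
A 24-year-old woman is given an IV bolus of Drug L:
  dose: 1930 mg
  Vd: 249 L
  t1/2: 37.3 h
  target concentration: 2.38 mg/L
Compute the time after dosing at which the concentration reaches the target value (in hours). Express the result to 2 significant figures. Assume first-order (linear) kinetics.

C₀ = Dose / Vd = 1930 / 249 = 7.751 mg/L
k = ln2 / t½ = 0.693147 / 37.3 = 0.01858 h⁻¹
t = ln(C₀ / C) / k = ln(7.751 / 2.38) / 0.01858
  = ln(3.257) / 0.01858 = 1.181 / 0.01858 = 63.56 h

64 h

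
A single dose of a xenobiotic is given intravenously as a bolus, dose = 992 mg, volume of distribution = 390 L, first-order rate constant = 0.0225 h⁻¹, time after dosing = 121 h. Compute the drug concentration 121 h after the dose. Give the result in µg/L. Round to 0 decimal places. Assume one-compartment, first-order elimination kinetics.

167 µg/L

C₀ = Dose / Vd = 992.0 / 390 = 2.544 mg/L
C = C₀ · e^(−k·t) = 2.544 × e^(−0.02250 × 121)
  = 2.544 × 0.06571 = 0.1672 mg/L
Convert: 0.1672 mg/L × 1000 = 167.2 µg/L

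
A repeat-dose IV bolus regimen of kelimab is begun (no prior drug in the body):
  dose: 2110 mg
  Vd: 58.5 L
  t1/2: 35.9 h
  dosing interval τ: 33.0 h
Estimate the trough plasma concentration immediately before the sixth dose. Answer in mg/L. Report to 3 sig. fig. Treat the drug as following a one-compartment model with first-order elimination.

38.8 mg/L

C₀ per dose = Dose / Vd = 2110 / 58.5 = 36.07 mg/L
k = ln2 / t½ = 0.693147 / 35.9 = 0.01931 h⁻¹
Fraction remaining after one interval: r = e^(−kτ) = e^(−0.01931 × 33.0) = 0.5288
Before dose 6, 5 doses have been given (aged 1τ, 2τ, 3τ, 4τ, 5τ).
C_trough = C₀ × (r + r² + … + r^5) = C₀ × r(1−r^5)/(1−r)
        = 36.07 × 0.5288 × (1 − 0.04135) / (1 − 0.5288) = 38.81 mg/L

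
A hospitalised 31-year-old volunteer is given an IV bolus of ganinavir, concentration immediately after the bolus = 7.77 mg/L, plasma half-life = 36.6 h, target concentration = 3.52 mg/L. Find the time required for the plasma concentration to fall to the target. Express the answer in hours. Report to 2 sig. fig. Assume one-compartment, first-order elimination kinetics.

k = ln2 / t½ = 0.693147 / 36.6 = 0.01894 h⁻¹
t = ln(C₀ / C) / k = ln(7.770 / 3.52) / 0.01894
  = ln(2.207) / 0.01894 = 0.7916 / 0.01894 = 41.80 h

42 h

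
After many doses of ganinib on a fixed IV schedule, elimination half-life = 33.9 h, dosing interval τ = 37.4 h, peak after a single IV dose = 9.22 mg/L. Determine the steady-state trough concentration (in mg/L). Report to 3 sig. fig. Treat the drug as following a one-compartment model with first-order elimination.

k = ln2 / t½ = 0.693147 / 33.9 = 0.02045 h⁻¹
e^(−kτ) = e^(−0.02045 × 37.4) = 0.4654
Accumulation ratio R = 1 / (1 − e^(−kτ)) = 1 / (1 − 0.4654) = 1.871
Steady-state trough = C₀ × R × e^(−kτ) = 9.22 × 1.871 × 0.4654 = 8.028 mg/L

8.03 mg/L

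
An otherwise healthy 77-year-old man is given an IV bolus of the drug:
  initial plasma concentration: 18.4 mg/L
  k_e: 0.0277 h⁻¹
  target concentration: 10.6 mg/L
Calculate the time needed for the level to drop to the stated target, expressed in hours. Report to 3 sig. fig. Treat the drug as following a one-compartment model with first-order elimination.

19.9 h

t = ln(C₀ / C) / k = ln(18.40 / 10.6) / 0.02770
  = ln(1.736) / 0.02770 = 0.5516 / 0.02770 = 19.91 h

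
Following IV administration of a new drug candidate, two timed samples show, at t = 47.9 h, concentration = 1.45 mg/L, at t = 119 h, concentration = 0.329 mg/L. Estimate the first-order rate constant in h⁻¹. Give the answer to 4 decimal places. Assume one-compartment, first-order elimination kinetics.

k = ln(C₁/C₂) / (t₂ − t₁) = ln(1.45/0.329) / (119 − 47.9)
  = 1.483 / 71.10 = 0.02086 h⁻¹

0.0209 h⁻¹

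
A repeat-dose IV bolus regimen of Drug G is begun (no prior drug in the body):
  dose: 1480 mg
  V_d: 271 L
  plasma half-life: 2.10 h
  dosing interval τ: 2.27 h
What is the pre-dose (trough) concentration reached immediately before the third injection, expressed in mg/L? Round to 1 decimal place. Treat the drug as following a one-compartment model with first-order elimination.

3.8 mg/L

C₀ per dose = Dose / Vd = 1480 / 271 = 5.461 mg/L
k = ln2 / t½ = 0.693147 / 2.10 = 0.3301 h⁻¹
Fraction remaining after one interval: r = e^(−kτ) = e^(−0.3301 × 2.27) = 0.4727
Before dose 3, 2 doses have been given (aged 1τ, 2τ).
C_trough = C₀ × (r + r²) = 5.461 × (0.4727 + 0.2234) = 3.801 mg/L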